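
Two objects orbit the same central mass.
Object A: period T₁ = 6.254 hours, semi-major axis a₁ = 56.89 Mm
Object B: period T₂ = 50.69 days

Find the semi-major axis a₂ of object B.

Convert to SI: T₁ = 6.254 hours = 22514.4 s; a₁ = 56.89 Mm = 5.689e+07 m; T₂ = 50.69 days = 4.37962e+06 s.
Kepler's third law: (T₁/T₂)² = (a₁/a₂)³ ⇒ a₂ = a₁ · (T₂/T₁)^(2/3).
T₂/T₁ = 4.37962e+06 / 22514.4 = 194.525.
a₂ = 5.689e+07 · (194.525)^(2/3) m ≈ 1.91e+09 m = 1.91 Gm.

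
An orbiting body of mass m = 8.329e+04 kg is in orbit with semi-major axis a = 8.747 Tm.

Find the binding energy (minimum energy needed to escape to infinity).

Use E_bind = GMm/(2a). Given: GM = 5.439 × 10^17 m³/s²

Convert to SI: a = 8.747 Tm = 8.747e+12 m.
Total orbital energy is E = −GMm/(2a); binding energy is E_bind = −E = GMm/(2a).
E_bind = 5.439e+17 · 8.329e+04 / (2 · 8.747e+12) J ≈ 2.59e+09 J = 2.59 GJ.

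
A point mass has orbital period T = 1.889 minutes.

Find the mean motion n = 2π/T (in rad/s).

Convert to SI: T = 1.889 minutes = 113.34 s.
n = 2π / T.
n = 2π / 113.34 s ≈ 0.05544 rad/s.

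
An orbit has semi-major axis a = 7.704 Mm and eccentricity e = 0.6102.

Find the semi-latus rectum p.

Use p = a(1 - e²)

Convert to SI: a = 7.704 Mm = 7.704e+06 m.
p = a (1 − e²).
p = 7.704e+06 · (1 − (0.6102)²) = 7.704e+06 · 0.627656 ≈ 4.835e+06 m = 4.835 Mm.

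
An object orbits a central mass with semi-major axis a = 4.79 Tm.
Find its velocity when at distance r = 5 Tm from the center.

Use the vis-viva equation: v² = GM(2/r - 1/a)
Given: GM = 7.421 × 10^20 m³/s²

Convert to SI: a = 4.79 Tm = 4.79e+12 m; r = 5 Tm = 5e+12 m.
Vis-viva: v = √(GM · (2/r − 1/a)).
2/r − 1/a = 2/5e+12 − 1/4.79e+12 = 1.91232e-13 m⁻¹.
v = √(7.421e+20 · 1.91232e-13) m/s ≈ 1.191e+04 m/s = 11.91 km/s.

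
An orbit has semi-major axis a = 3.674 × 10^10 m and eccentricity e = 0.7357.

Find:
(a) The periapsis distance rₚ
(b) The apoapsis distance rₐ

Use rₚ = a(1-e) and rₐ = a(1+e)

(a) rₚ = a(1 − e) = 3.674e+10 · (1 − 0.7357) = 3.674e+10 · 0.2643 ≈ 9.71e+09 m = 9.71 × 10^9 m.
(b) rₐ = a(1 + e) = 3.674e+10 · (1 + 0.7357) = 3.674e+10 · 1.7357 ≈ 6.377e+10 m = 6.377 × 10^10 m.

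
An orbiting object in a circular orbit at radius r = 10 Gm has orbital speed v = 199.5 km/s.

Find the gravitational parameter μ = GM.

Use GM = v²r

Convert to SI: r = 10 Gm = 1e+10 m; v = 199.5 km/s = 199500 m/s.
For a circular orbit v² = GM/r, so GM = v² · r.
GM = (199500)² · 1e+10 m³/s² ≈ 3.98e+20 m³/s² = 3.98 × 10^20 m³/s².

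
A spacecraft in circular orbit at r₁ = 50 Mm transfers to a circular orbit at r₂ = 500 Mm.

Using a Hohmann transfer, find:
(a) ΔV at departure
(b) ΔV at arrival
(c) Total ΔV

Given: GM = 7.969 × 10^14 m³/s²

Convert to SI: r₁ = 50 Mm = 5e+07 m; r₂ = 500 Mm = 5e+08 m.
Transfer semi-major axis: a_t = (r₁ + r₂)/2 = (5e+07 + 5e+08)/2 = 2.75e+08 m.
Circular speeds: v₁ = √(GM/r₁) = 3992.24 m/s, v₂ = √(GM/r₂) = 1262.46 m/s.
Transfer speeds (vis-viva v² = GM(2/r − 1/a_t)): v₁ᵗ = 5383.14 m/s, v₂ᵗ = 538.314 m/s.
(a) ΔV₁ = |v₁ᵗ − v₁| ≈ 1391 m/s = 1.391 km/s.
(b) ΔV₂ = |v₂ − v₂ᵗ| ≈ 724.1 m/s = 724.1 m/s.
(c) ΔV_total = ΔV₁ + ΔV₂ ≈ 2115 m/s = 2.115 km/s.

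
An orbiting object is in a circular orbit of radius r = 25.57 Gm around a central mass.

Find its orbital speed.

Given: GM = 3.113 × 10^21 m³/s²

Convert to SI: r = 25.57 Gm = 2.557e+10 m.
For a circular orbit, gravity supplies the centripetal force, so v = √(GM / r).
v = √(3.113e+21 / 2.557e+10) m/s ≈ 3.489e+05 m/s = 348.9 km/s.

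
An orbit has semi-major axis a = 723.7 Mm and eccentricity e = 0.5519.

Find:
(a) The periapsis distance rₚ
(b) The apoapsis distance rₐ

Convert to SI: a = 723.7 Mm = 7.237e+08 m.
(a) rₚ = a(1 − e) = 7.237e+08 · (1 − 0.5519) = 7.237e+08 · 0.4481 ≈ 3.243e+08 m = 324.3 Mm.
(b) rₐ = a(1 + e) = 7.237e+08 · (1 + 0.5519) = 7.237e+08 · 1.5519 ≈ 1.123e+09 m = 1.123 Gm.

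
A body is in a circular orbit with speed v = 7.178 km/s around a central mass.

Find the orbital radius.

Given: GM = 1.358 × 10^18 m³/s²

Convert to SI: v = 7.178 km/s = 7178 m/s.
For a circular orbit, v² = GM / r, so r = GM / v².
r = 1.358e+18 / (7178)² m ≈ 2.636e+10 m = 2.636 × 10^10 m.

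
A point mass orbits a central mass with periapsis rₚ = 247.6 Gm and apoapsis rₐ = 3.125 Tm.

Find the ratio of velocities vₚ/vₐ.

Convert to SI: rₚ = 247.6 Gm = 2.476e+11 m; rₐ = 3.125 Tm = 3.125e+12 m.
Conservation of angular momentum gives rₚvₚ = rₐvₐ, so vₚ/vₐ = rₐ/rₚ.
vₚ/vₐ = 3.125e+12 / 2.476e+11 ≈ 12.62.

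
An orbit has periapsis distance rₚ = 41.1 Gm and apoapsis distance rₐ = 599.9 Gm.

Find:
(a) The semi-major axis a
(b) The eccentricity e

Convert to SI: rₚ = 41.1 Gm = 4.11e+10 m; rₐ = 599.9 Gm = 5.999e+11 m.
(a) a = (rₚ + rₐ) / 2 = (4.11e+10 + 5.999e+11) / 2 ≈ 3.205e+11 m = 320.5 Gm.
(b) e = (rₐ − rₚ) / (rₐ + rₚ) = (5.999e+11 − 4.11e+10) / (5.999e+11 + 4.11e+10) ≈ 0.8718.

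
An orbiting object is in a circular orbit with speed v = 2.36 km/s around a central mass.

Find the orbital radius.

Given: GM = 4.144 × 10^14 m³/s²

Convert to SI: v = 2.36 km/s = 2360 m/s.
For a circular orbit, v² = GM / r, so r = GM / v².
r = 4.144e+14 / (2360)² m ≈ 7.44e+07 m = 74.4 Mm.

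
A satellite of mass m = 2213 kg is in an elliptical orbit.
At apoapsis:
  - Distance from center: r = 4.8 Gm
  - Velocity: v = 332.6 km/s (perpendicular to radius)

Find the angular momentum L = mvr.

Convert to SI: r = 4.8 Gm = 4.8e+09 m; v = 332.6 km/s = 332600 m/s.
Since v is perpendicular to r, L = m · v · r.
L = 2213 · 332600 · 4.8e+09 kg·m²/s ≈ 3.533e+18 kg·m²/s.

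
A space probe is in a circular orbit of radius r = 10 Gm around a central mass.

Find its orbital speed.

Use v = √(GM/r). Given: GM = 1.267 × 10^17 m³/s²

Convert to SI: r = 10 Gm = 1e+10 m.
For a circular orbit, gravity supplies the centripetal force, so v = √(GM / r).
v = √(1.267e+17 / 1e+10) m/s ≈ 3559 m/s = 3.559 km/s.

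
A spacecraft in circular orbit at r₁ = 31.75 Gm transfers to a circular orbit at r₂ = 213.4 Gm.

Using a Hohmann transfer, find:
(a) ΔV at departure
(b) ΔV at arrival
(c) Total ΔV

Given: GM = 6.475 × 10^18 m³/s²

Convert to SI: r₁ = 31.75 Gm = 3.175e+10 m; r₂ = 213.4 Gm = 2.134e+11 m.
Transfer semi-major axis: a_t = (r₁ + r₂)/2 = (3.175e+10 + 2.134e+11)/2 = 1.22575e+11 m.
Circular speeds: v₁ = √(GM/r₁) = 14280.7 m/s, v₂ = √(GM/r₂) = 5508.36 m/s.
Transfer speeds (vis-viva v² = GM(2/r − 1/a_t)): v₁ᵗ = 18842.7 m/s, v₂ᵗ = 2803.46 m/s.
(a) ΔV₁ = |v₁ᵗ − v₁| ≈ 4562 m/s = 4.562 km/s.
(b) ΔV₂ = |v₂ − v₂ᵗ| ≈ 2705 m/s = 2.705 km/s.
(c) ΔV_total = ΔV₁ + ΔV₂ ≈ 7267 m/s = 7.267 km/s.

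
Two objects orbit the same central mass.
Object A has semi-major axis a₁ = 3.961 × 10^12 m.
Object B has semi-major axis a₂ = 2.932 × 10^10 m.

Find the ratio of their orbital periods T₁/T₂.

From Kepler's third law, (T₁/T₂)² = (a₁/a₂)³, so T₁/T₂ = (a₁/a₂)^(3/2).
a₁/a₂ = 3.961e+12 / 2.932e+10 = 135.095.
T₁/T₂ = (135.095)^(3/2) ≈ 1570.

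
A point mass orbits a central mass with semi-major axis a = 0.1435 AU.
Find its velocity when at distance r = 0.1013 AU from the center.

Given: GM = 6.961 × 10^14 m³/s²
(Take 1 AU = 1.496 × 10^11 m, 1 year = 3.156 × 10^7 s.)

Convert to SI: a = 0.1435 AU = 2.14676e+10 m; r = 0.1013 AU = 1.51545e+10 m.
Vis-viva: v = √(GM · (2/r − 1/a)).
2/r − 1/a = 2/1.51545e+10 − 1/2.14676e+10 = 8.53923e-11 m⁻¹.
v = √(6.961e+14 · 8.53923e-11) m/s ≈ 243.8 m/s = 0.05143 AU/year.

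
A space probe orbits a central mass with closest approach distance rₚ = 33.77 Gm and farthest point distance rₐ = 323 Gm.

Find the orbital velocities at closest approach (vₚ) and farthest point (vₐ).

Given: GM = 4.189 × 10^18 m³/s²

Convert to SI: rₚ = 33.77 Gm = 3.377e+10 m; rₐ = 323 Gm = 3.23e+11 m.
Use the vis-viva equation v² = GM(2/r − 1/a) with a = (rₚ + rₐ)/2 = (3.377e+10 + 3.23e+11)/2 = 1.78385e+11 m.
vₚ = √(GM · (2/rₚ − 1/a)) = √(4.189e+18 · (2/3.377e+10 − 1/1.78385e+11)) m/s ≈ 1.499e+04 m/s = 14.99 km/s.
vₐ = √(GM · (2/rₐ − 1/a)) = √(4.189e+18 · (2/3.23e+11 − 1/1.78385e+11)) m/s ≈ 1567 m/s = 1.567 km/s.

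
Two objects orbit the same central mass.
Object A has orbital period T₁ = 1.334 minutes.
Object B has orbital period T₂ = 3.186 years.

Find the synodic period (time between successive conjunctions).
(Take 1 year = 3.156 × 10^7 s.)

Convert to SI: T₁ = 1.334 minutes = 80.04 s; T₂ = 3.186 years = 1.0055e+08 s.
T_syn = |T₁ · T₂ / (T₁ − T₂)|.
T_syn = |80.04 · 1.0055e+08 / (80.04 − 1.0055e+08)| s ≈ 80.04 s = 1.334 minutes.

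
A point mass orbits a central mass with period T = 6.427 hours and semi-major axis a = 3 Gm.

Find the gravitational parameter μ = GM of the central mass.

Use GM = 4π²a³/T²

Convert to SI: T = 6.427 hours = 23137.2 s; a = 3 Gm = 3e+09 m.
GM = 4π² · a³ / T².
GM = 4π² · (3e+09)³ / (23137.2)² m³/s² ≈ 1.991e+21 m³/s² = 1.991 × 10^21 m³/s².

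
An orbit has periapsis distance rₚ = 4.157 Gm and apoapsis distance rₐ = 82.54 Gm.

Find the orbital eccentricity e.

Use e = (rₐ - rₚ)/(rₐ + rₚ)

Convert to SI: rₚ = 4.157 Gm = 4.157e+09 m; rₐ = 82.54 Gm = 8.254e+10 m.
e = (rₐ − rₚ) / (rₐ + rₚ).
e = (8.254e+10 − 4.157e+09) / (8.254e+10 + 4.157e+09) = 7.8383e+10 / 8.6697e+10 ≈ 0.9041.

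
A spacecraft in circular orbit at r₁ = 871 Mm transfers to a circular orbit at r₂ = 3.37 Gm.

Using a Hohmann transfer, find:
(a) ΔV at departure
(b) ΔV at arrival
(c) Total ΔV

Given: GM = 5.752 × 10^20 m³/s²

Convert to SI: r₁ = 871 Mm = 8.71e+08 m; r₂ = 3.37 Gm = 3.37e+09 m.
Transfer semi-major axis: a_t = (r₁ + r₂)/2 = (8.71e+08 + 3.37e+09)/2 = 2.1205e+09 m.
Circular speeds: v₁ = √(GM/r₁) = 812644 m/s, v₂ = √(GM/r₂) = 413137 m/s.
Transfer speeds (vis-viva v² = GM(2/r − 1/a_t)): v₁ᵗ = 1.02446e+06 m/s, v₂ᵗ = 264780 m/s.
(a) ΔV₁ = |v₁ᵗ − v₁| ≈ 2.118e+05 m/s = 211.8 km/s.
(b) ΔV₂ = |v₂ − v₂ᵗ| ≈ 1.484e+05 m/s = 148.4 km/s.
(c) ΔV_total = ΔV₁ + ΔV₂ ≈ 3.602e+05 m/s = 360.2 km/s.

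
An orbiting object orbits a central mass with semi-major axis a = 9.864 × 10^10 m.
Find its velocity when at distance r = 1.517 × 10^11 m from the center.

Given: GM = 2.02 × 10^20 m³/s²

Vis-viva: v = √(GM · (2/r − 1/a)).
2/r − 1/a = 2/1.517e+11 − 1/9.864e+10 = 3.04604e-12 m⁻¹.
v = √(2.02e+20 · 3.04604e-12) m/s ≈ 2.481e+04 m/s = 24.81 km/s.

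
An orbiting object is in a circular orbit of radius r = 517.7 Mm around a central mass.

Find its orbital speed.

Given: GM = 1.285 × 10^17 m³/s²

Convert to SI: r = 517.7 Mm = 5.177e+08 m.
For a circular orbit, gravity supplies the centripetal force, so v = √(GM / r).
v = √(1.285e+17 / 5.177e+08) m/s ≈ 1.575e+04 m/s = 15.75 km/s.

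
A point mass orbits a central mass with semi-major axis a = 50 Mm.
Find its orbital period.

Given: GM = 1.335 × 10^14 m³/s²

Convert to SI: a = 50 Mm = 5e+07 m.
Kepler's third law: T = 2π √(a³ / GM).
Substituting a = 5e+07 m and GM = 1.335e+14 m³/s²:
T = 2π √((5e+07)³ / 1.335e+14) s
T ≈ 1.923e+05 s = 2.225 days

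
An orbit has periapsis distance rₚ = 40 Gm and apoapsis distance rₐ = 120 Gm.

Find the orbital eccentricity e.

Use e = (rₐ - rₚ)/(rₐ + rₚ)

Convert to SI: rₚ = 40 Gm = 4e+10 m; rₐ = 120 Gm = 1.2e+11 m.
e = (rₐ − rₚ) / (rₐ + rₚ).
e = (1.2e+11 − 4e+10) / (1.2e+11 + 4e+10) = 8e+10 / 1.6e+11 ≈ 0.5.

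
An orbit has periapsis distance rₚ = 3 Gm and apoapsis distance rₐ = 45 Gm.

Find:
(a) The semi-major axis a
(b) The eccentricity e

Convert to SI: rₚ = 3 Gm = 3e+09 m; rₐ = 45 Gm = 4.5e+10 m.
(a) a = (rₚ + rₐ) / 2 = (3e+09 + 4.5e+10) / 2 ≈ 2.4e+10 m = 24 Gm.
(b) e = (rₐ − rₚ) / (rₐ + rₚ) = (4.5e+10 − 3e+09) / (4.5e+10 + 3e+09) ≈ 0.875.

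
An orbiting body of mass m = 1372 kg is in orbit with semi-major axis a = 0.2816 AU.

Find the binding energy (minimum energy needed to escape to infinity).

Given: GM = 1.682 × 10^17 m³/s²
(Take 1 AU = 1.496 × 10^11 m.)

Convert to SI: a = 0.2816 AU = 4.21274e+10 m.
Total orbital energy is E = −GMm/(2a); binding energy is E_bind = −E = GMm/(2a).
E_bind = 1.682e+17 · 1372 / (2 · 4.21274e+10) J ≈ 2.739e+09 J = 2.739 GJ.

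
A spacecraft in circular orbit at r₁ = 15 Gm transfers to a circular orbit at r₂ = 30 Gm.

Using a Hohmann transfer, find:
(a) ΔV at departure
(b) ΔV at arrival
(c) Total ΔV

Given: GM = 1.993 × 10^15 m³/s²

Convert to SI: r₁ = 15 Gm = 1.5e+10 m; r₂ = 30 Gm = 3e+10 m.
Transfer semi-major axis: a_t = (r₁ + r₂)/2 = (1.5e+10 + 3e+10)/2 = 2.25e+10 m.
Circular speeds: v₁ = √(GM/r₁) = 364.509 m/s, v₂ = √(GM/r₂) = 257.747 m/s.
Transfer speeds (vis-viva v² = GM(2/r − 1/a_t)): v₁ᵗ = 420.899 m/s, v₂ᵗ = 210.449 m/s.
(a) ΔV₁ = |v₁ᵗ − v₁| ≈ 56.39 m/s = 56.39 m/s.
(b) ΔV₂ = |v₂ − v₂ᵗ| ≈ 47.3 m/s = 47.3 m/s.
(c) ΔV_total = ΔV₁ + ΔV₂ ≈ 103.7 m/s = 103.7 m/s.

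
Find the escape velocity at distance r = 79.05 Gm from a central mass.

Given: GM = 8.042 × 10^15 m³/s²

Convert to SI: r = 79.05 Gm = 7.905e+10 m.
Escape velocity comes from setting total energy to zero: ½v² − GM/r = 0 ⇒ v_esc = √(2GM / r).
v_esc = √(2 · 8.042e+15 / 7.905e+10) m/s ≈ 451.1 m/s = 451.1 m/s.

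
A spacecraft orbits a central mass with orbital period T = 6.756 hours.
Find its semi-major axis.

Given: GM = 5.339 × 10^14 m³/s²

Convert to SI: T = 6.756 hours = 24321.6 s.
Invert Kepler's third law: a = (GM · T² / (4π²))^(1/3).
Substituting T = 24321.6 s and GM = 5.339e+14 m³/s²:
a = (5.339e+14 · (24321.6)² / (4π²))^(1/3) m
a ≈ 2e+07 m = 20 Mm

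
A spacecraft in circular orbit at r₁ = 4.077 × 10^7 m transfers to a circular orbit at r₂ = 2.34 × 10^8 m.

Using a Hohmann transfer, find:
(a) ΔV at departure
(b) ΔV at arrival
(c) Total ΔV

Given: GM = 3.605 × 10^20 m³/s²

Transfer semi-major axis: a_t = (r₁ + r₂)/2 = (4.077e+07 + 2.34e+08)/2 = 1.37385e+08 m.
Circular speeds: v₁ = √(GM/r₁) = 2.9736e+06 m/s, v₂ = √(GM/r₂) = 1.24121e+06 m/s.
Transfer speeds (vis-viva v² = GM(2/r − 1/a_t)): v₁ᵗ = 3.88079e+06 m/s, v₂ᵗ = 676154 m/s.
(a) ΔV₁ = |v₁ᵗ − v₁| ≈ 9.072e+05 m/s = 907.2 km/s.
(b) ΔV₂ = |v₂ − v₂ᵗ| ≈ 5.651e+05 m/s = 565.1 km/s.
(c) ΔV_total = ΔV₁ + ΔV₂ ≈ 1.472e+06 m/s = 1472 km/s.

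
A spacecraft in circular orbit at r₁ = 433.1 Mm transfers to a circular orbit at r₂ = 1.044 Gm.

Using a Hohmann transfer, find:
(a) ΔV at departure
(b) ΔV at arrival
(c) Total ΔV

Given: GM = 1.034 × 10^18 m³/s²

Convert to SI: r₁ = 433.1 Mm = 4.331e+08 m; r₂ = 1.044 Gm = 1.044e+09 m.
Transfer semi-major axis: a_t = (r₁ + r₂)/2 = (4.331e+08 + 1.044e+09)/2 = 7.3855e+08 m.
Circular speeds: v₁ = √(GM/r₁) = 48861.4 m/s, v₂ = √(GM/r₂) = 31471 m/s.
Transfer speeds (vis-viva v² = GM(2/r − 1/a_t)): v₁ᵗ = 58093.4 m/s, v₂ᵗ = 24099.8 m/s.
(a) ΔV₁ = |v₁ᵗ − v₁| ≈ 9232 m/s = 9.232 km/s.
(b) ΔV₂ = |v₂ − v₂ᵗ| ≈ 7371 m/s = 7.371 km/s.
(c) ΔV_total = ΔV₁ + ΔV₂ ≈ 1.66e+04 m/s = 16.6 km/s.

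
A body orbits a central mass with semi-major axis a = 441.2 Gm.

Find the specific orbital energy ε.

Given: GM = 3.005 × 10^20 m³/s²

Convert to SI: a = 441.2 Gm = 4.412e+11 m.
ε = −GM / (2a).
ε = −3.005e+20 / (2 · 4.412e+11) J/kg ≈ -3.405e+08 J/kg = -340.5 MJ/kg.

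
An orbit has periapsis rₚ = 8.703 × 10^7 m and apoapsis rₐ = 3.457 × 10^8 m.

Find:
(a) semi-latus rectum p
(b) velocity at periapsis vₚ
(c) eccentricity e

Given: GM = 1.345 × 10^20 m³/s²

(a) From a = (rₚ + rₐ)/2 = 2.16365e+08 m and e = (rₐ − rₚ)/(rₐ + rₚ) = 0.597763, p = a(1 − e²) = 2.16365e+08 · (1 − (0.597763)²) ≈ 1.391e+08 m
(b) With a = (rₚ + rₐ)/2 = 2.16365e+08 m, vₚ = √(GM (2/rₚ − 1/a)) = √(1.345e+20 · (2/8.703e+07 − 1/2.16365e+08)) m/s ≈ 1.571e+06 m/s
(c) e = (rₐ − rₚ)/(rₐ + rₚ) = (3.457e+08 − 8.703e+07)/(3.457e+08 + 8.703e+07) ≈ 0.5978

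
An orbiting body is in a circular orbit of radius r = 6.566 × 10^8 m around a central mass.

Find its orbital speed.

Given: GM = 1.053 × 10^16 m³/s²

For a circular orbit, gravity supplies the centripetal force, so v = √(GM / r).
v = √(1.053e+16 / 6.566e+08) m/s ≈ 4005 m/s = 4.005 km/s.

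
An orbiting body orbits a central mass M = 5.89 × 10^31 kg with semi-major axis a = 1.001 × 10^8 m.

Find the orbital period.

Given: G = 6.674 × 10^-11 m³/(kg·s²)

GM = G · M = 6.674e-11 · 5.89e+31 = 3.93099e+21 m³/s².
Kepler's third law: T = 2π √(a³ / GM).
Substituting a = 1.001e+08 m and GM = 3.93099e+21 m³/s²:
T = 2π √((1.001e+08)³ / 3.93099e+21) s
T ≈ 100.4 s = 1.673 minutes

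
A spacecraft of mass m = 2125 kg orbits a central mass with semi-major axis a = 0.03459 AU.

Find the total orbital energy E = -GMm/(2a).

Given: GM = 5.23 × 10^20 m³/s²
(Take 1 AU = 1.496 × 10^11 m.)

Convert to SI: a = 0.03459 AU = 5.17466e+09 m.
E = −GMm / (2a).
E = −5.23e+20 · 2125 / (2 · 5.17466e+09) J ≈ -1.074e+14 J = -107.4 TJ.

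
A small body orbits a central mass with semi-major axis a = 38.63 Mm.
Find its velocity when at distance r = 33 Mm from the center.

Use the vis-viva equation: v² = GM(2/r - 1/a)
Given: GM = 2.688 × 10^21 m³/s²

Convert to SI: a = 38.63 Mm = 3.863e+07 m; r = 33 Mm = 3.3e+07 m.
Vis-viva: v = √(GM · (2/r − 1/a)).
2/r − 1/a = 2/3.3e+07 − 1/3.863e+07 = 3.47194e-08 m⁻¹.
v = √(2.688e+21 · 3.47194e-08) m/s ≈ 9.661e+06 m/s = 9661 km/s.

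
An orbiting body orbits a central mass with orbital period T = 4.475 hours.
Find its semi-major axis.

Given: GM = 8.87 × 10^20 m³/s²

Convert to SI: T = 4.475 hours = 16110 s.
Invert Kepler's third law: a = (GM · T² / (4π²))^(1/3).
Substituting T = 16110 s and GM = 8.87e+20 m³/s²:
a = (8.87e+20 · (16110)² / (4π²))^(1/3) m
a ≈ 1.8e+09 m = 1.8 Gm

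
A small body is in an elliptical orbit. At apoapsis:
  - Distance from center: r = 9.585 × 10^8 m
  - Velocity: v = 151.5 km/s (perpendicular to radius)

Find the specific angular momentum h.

Convert to SI: v = 151.5 km/s = 151500 m/s.
With v perpendicular to r, h = r · v.
h = 9.585e+08 · 151500 m²/s ≈ 1.452e+14 m²/s.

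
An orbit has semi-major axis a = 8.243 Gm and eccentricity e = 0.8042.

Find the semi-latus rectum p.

Convert to SI: a = 8.243 Gm = 8.243e+09 m.
p = a (1 − e²).
p = 8.243e+09 · (1 − (0.8042)²) = 8.243e+09 · 0.353262 ≈ 2.912e+09 m = 2.912 Gm.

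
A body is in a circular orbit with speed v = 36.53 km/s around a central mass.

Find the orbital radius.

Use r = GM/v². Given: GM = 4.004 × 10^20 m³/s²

Convert to SI: v = 36.53 km/s = 36530 m/s.
For a circular orbit, v² = GM / r, so r = GM / v².
r = 4.004e+20 / (36530)² m ≈ 3.001e+11 m = 300.1 Gm.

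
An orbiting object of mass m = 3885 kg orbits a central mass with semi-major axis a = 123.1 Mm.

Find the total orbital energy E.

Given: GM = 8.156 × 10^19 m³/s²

Convert to SI: a = 123.1 Mm = 1.231e+08 m.
E = −GMm / (2a).
E = −8.156e+19 · 3885 / (2 · 1.231e+08) J ≈ -1.287e+15 J = -1.287 PJ.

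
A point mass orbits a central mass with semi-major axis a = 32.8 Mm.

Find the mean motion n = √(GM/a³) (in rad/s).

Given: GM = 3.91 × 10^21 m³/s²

Convert to SI: a = 32.8 Mm = 3.28e+07 m.
n = √(GM / a³).
n = √(3.91e+21 / (3.28e+07)³) rad/s ≈ 0.3329 rad/s.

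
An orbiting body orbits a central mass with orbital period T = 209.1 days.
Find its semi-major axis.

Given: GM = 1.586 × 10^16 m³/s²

Convert to SI: T = 209.1 days = 1.80662e+07 s.
Invert Kepler's third law: a = (GM · T² / (4π²))^(1/3).
Substituting T = 1.80662e+07 s and GM = 1.586e+16 m³/s²:
a = (1.586e+16 · (1.80662e+07)² / (4π²))^(1/3) m
a ≈ 5.08e+09 m = 5.08 Gm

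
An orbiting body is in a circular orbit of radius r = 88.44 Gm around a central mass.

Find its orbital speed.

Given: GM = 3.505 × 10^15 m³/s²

Convert to SI: r = 88.44 Gm = 8.844e+10 m.
For a circular orbit, gravity supplies the centripetal force, so v = √(GM / r).
v = √(3.505e+15 / 8.844e+10) m/s ≈ 199.1 m/s = 199.1 m/s.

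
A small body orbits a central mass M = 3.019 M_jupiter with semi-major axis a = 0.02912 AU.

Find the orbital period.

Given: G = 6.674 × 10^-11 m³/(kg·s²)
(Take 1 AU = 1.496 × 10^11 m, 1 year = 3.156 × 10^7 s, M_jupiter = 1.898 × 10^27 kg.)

Convert to SI: a = 0.02912 AU = 4.35635e+09 m; M = 3.019 M_jupiter = 5.73006e+27 kg.
GM = G · M = 6.674e-11 · 5.73006e+27 = 3.82424e+17 m³/s².
Kepler's third law: T = 2π √(a³ / GM).
Substituting a = 4.35635e+09 m and GM = 3.82424e+17 m³/s²:
T = 2π √((4.35635e+09)³ / 3.82424e+17) s
T ≈ 2.921e+06 s = 0.09257 years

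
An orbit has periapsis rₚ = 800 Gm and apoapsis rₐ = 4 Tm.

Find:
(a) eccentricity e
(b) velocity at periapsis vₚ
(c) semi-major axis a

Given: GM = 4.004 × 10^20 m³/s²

Convert to SI: rₚ = 800 Gm = 8e+11 m; rₐ = 4 Tm = 4e+12 m.
(a) e = (rₐ − rₚ)/(rₐ + rₚ) = (4e+12 − 8e+11)/(4e+12 + 8e+11) ≈ 0.6667
(b) With a = (rₚ + rₐ)/2 = 2.4e+12 m, vₚ = √(GM (2/rₚ − 1/a)) = √(4.004e+20 · (2/8e+11 − 1/2.4e+12)) m/s ≈ 2.888e+04 m/s
(c) a = (rₚ + rₐ)/2 = (8e+11 + 4e+12)/2 ≈ 2.4e+12 m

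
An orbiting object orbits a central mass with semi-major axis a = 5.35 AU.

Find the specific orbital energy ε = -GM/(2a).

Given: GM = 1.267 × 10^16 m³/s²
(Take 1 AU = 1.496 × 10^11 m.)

Convert to SI: a = 5.35 AU = 8.0036e+11 m.
ε = −GM / (2a).
ε = −1.267e+16 / (2 · 8.0036e+11) J/kg ≈ -7915 J/kg = -7.915 kJ/kg.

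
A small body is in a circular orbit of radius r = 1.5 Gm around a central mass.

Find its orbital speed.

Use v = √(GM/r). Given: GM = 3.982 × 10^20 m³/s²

Convert to SI: r = 1.5 Gm = 1.5e+09 m.
For a circular orbit, gravity supplies the centripetal force, so v = √(GM / r).
v = √(3.982e+20 / 1.5e+09) m/s ≈ 5.152e+05 m/s = 515.2 km/s.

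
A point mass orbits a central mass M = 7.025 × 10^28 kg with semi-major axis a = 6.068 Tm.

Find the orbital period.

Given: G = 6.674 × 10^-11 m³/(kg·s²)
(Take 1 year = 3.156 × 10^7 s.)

Convert to SI: a = 6.068 Tm = 6.068e+12 m.
GM = G · M = 6.674e-11 · 7.025e+28 = 4.68848e+18 m³/s².
Kepler's third law: T = 2π √(a³ / GM).
Substituting a = 6.068e+12 m and GM = 4.68848e+18 m³/s²:
T = 2π √((6.068e+12)³ / 4.68848e+18) s
T ≈ 4.337e+10 s = 1374 years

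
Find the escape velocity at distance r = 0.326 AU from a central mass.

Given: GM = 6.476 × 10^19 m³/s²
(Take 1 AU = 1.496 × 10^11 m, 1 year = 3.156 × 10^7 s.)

Convert to SI: r = 0.326 AU = 4.87696e+10 m.
Escape velocity comes from setting total energy to zero: ½v² − GM/r = 0 ⇒ v_esc = √(2GM / r).
v_esc = √(2 · 6.476e+19 / 4.87696e+10) m/s ≈ 5.153e+04 m/s = 10.87 AU/year.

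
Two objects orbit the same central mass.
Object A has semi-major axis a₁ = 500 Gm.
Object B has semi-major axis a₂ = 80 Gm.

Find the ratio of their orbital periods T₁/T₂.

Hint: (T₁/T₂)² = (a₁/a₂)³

Convert to SI: a₁ = 500 Gm = 5e+11 m; a₂ = 80 Gm = 8e+10 m.
From Kepler's third law, (T₁/T₂)² = (a₁/a₂)³, so T₁/T₂ = (a₁/a₂)^(3/2).
a₁/a₂ = 5e+11 / 8e+10 = 6.25.
T₁/T₂ = (6.25)^(3/2) ≈ 15.62.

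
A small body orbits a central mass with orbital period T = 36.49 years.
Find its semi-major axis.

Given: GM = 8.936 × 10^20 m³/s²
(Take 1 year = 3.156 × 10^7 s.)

Convert to SI: T = 36.49 years = 1.15162e+09 s.
Invert Kepler's third law: a = (GM · T² / (4π²))^(1/3).
Substituting T = 1.15162e+09 s and GM = 8.936e+20 m³/s²:
a = (8.936e+20 · (1.15162e+09)² / (4π²))^(1/3) m
a ≈ 3.108e+12 m = 3.108 Tm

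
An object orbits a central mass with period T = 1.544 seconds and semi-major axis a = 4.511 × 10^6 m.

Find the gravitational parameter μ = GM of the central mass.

GM = 4π² · a³ / T².
GM = 4π² · (4.511e+06)³ / (1.544)² m³/s² ≈ 1.52e+21 m³/s² = 1.52 × 10^21 m³/s².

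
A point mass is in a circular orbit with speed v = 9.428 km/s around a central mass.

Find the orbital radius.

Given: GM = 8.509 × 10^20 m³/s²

Convert to SI: v = 9.428 km/s = 9428 m/s.
For a circular orbit, v² = GM / r, so r = GM / v².
r = 8.509e+20 / (9428)² m ≈ 9.573e+12 m = 9.573 Tm.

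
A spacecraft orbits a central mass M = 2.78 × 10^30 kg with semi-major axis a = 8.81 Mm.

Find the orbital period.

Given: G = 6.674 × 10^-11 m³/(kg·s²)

Convert to SI: a = 8.81 Mm = 8.81e+06 m.
GM = G · M = 6.674e-11 · 2.78e+30 = 1.85537e+20 m³/s².
Kepler's third law: T = 2π √(a³ / GM).
Substituting a = 8.81e+06 m and GM = 1.85537e+20 m³/s²:
T = 2π √((8.81e+06)³ / 1.85537e+20) s
T ≈ 12.06 s = 12.06 seconds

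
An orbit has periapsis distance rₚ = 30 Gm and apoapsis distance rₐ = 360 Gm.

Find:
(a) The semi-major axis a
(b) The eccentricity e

Convert to SI: rₚ = 30 Gm = 3e+10 m; rₐ = 360 Gm = 3.6e+11 m.
(a) a = (rₚ + rₐ) / 2 = (3e+10 + 3.6e+11) / 2 ≈ 1.95e+11 m = 195 Gm.
(b) e = (rₐ − rₚ) / (rₐ + rₚ) = (3.6e+11 − 3e+10) / (3.6e+11 + 3e+10) ≈ 0.8462.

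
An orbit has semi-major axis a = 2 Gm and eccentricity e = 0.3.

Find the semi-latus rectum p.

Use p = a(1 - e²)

Convert to SI: a = 2 Gm = 2e+09 m.
p = a (1 − e²).
p = 2e+09 · (1 − (0.3)²) = 2e+09 · 0.91 ≈ 1.82e+09 m = 1.82 Gm.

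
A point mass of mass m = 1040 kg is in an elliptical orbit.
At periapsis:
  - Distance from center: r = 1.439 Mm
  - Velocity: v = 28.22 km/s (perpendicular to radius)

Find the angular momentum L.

Convert to SI: r = 1.439 Mm = 1.439e+06 m; v = 28.22 km/s = 28220 m/s.
Since v is perpendicular to r, L = m · v · r.
L = 1040 · 28220 · 1.439e+06 kg·m²/s ≈ 4.223e+13 kg·m²/s.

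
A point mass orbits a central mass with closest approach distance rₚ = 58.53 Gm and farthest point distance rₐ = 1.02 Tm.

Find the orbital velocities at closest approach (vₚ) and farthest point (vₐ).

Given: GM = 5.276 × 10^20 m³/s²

Convert to SI: rₚ = 58.53 Gm = 5.853e+10 m; rₐ = 1.02 Tm = 1.02e+12 m.
Use the vis-viva equation v² = GM(2/r − 1/a) with a = (rₚ + rₐ)/2 = (5.853e+10 + 1.02e+12)/2 = 5.39265e+11 m.
vₚ = √(GM · (2/rₚ − 1/a)) = √(5.276e+20 · (2/5.853e+10 − 1/5.39265e+11)) m/s ≈ 1.306e+05 m/s = 130.6 km/s.
vₐ = √(GM · (2/rₐ − 1/a)) = √(5.276e+20 · (2/1.02e+12 − 1/5.39265e+11)) m/s ≈ 7493 m/s = 7.493 km/s.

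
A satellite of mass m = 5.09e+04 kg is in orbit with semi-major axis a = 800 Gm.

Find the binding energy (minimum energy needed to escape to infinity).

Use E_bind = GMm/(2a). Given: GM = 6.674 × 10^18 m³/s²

Convert to SI: a = 800 Gm = 8e+11 m.
Total orbital energy is E = −GMm/(2a); binding energy is E_bind = −E = GMm/(2a).
E_bind = 6.674e+18 · 5.09e+04 / (2 · 8e+11) J ≈ 2.123e+11 J = 212.3 GJ.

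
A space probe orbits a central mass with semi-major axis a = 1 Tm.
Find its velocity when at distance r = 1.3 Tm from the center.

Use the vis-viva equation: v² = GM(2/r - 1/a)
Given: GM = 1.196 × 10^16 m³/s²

Convert to SI: a = 1 Tm = 1e+12 m; r = 1.3 Tm = 1.3e+12 m.
Vis-viva: v = √(GM · (2/r − 1/a)).
2/r − 1/a = 2/1.3e+12 − 1/1e+12 = 5.38462e-13 m⁻¹.
v = √(1.196e+16 · 5.38462e-13) m/s ≈ 80.25 m/s = 80.25 m/s.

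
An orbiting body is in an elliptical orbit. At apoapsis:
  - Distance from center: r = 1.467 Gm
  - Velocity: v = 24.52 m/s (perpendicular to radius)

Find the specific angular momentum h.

Convert to SI: r = 1.467 Gm = 1.467e+09 m.
With v perpendicular to r, h = r · v.
h = 1.467e+09 · 24.52 m²/s ≈ 3.597e+10 m²/s.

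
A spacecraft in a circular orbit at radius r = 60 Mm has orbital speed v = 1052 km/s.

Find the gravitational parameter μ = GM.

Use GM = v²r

Convert to SI: r = 60 Mm = 6e+07 m; v = 1052 km/s = 1.052e+06 m/s.
For a circular orbit v² = GM/r, so GM = v² · r.
GM = (1.052e+06)² · 6e+07 m³/s² ≈ 6.64e+19 m³/s² = 6.64 × 10^19 m³/s².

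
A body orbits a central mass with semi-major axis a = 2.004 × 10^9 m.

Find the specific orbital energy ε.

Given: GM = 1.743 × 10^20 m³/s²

ε = −GM / (2a).
ε = −1.743e+20 / (2 · 2.004e+09) J/kg ≈ -4.349e+10 J/kg = -43.49 GJ/kg.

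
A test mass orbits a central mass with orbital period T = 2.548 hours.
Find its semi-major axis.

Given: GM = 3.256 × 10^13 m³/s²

Convert to SI: T = 2.548 hours = 9172.8 s.
Invert Kepler's third law: a = (GM · T² / (4π²))^(1/3).
Substituting T = 9172.8 s and GM = 3.256e+13 m³/s²:
a = (3.256e+13 · (9172.8)² / (4π²))^(1/3) m
a ≈ 4.109e+06 m = 4.109 Mm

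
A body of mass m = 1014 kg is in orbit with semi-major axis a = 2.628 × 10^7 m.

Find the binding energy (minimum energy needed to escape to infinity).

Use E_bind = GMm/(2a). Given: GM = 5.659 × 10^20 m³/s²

Total orbital energy is E = −GMm/(2a); binding energy is E_bind = −E = GMm/(2a).
E_bind = 5.659e+20 · 1014 / (2 · 2.628e+07) J ≈ 1.092e+16 J = 10.92 PJ.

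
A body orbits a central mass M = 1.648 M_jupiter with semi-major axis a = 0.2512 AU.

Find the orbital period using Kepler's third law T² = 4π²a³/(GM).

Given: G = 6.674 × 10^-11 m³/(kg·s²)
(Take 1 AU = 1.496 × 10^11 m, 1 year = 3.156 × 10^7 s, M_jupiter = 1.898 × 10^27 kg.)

Convert to SI: a = 0.2512 AU = 3.75795e+10 m; M = 1.648 M_jupiter = 3.1279e+27 kg.
GM = G · M = 6.674e-11 · 3.1279e+27 = 2.08756e+17 m³/s².
Kepler's third law: T = 2π √(a³ / GM).
Substituting a = 3.75795e+10 m and GM = 2.08756e+17 m³/s²:
T = 2π √((3.75795e+10)³ / 2.08756e+17) s
T ≈ 1.002e+08 s = 3.174 years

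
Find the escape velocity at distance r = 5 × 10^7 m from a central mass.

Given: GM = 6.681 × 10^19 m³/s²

Escape velocity comes from setting total energy to zero: ½v² − GM/r = 0 ⇒ v_esc = √(2GM / r).
v_esc = √(2 · 6.681e+19 / 5e+07) m/s ≈ 1.635e+06 m/s = 1635 km/s.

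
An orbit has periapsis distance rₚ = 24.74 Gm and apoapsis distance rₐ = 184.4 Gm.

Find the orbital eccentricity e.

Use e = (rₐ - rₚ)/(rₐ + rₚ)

Convert to SI: rₚ = 24.74 Gm = 2.474e+10 m; rₐ = 184.4 Gm = 1.844e+11 m.
e = (rₐ − rₚ) / (rₐ + rₚ).
e = (1.844e+11 − 2.474e+10) / (1.844e+11 + 2.474e+10) = 1.5966e+11 / 2.0914e+11 ≈ 0.7634.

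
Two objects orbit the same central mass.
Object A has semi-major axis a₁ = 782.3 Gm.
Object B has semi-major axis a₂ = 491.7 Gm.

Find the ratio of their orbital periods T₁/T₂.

Convert to SI: a₁ = 782.3 Gm = 7.823e+11 m; a₂ = 491.7 Gm = 4.917e+11 m.
From Kepler's third law, (T₁/T₂)² = (a₁/a₂)³, so T₁/T₂ = (a₁/a₂)^(3/2).
a₁/a₂ = 7.823e+11 / 4.917e+11 = 1.59101.
T₁/T₂ = (1.59101)^(3/2) ≈ 2.007.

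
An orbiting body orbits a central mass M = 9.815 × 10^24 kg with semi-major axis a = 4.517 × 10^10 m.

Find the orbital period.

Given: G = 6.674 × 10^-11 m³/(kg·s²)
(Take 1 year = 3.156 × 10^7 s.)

GM = G · M = 6.674e-11 · 9.815e+24 = 6.55053e+14 m³/s².
Kepler's third law: T = 2π √(a³ / GM).
Substituting a = 4.517e+10 m and GM = 6.55053e+14 m³/s²:
T = 2π √((4.517e+10)³ / 6.55053e+14) s
T ≈ 2.357e+09 s = 74.68 years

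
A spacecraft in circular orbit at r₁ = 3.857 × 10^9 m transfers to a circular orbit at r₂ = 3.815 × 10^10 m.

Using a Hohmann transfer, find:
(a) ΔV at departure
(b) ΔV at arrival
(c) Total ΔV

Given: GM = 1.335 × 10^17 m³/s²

Transfer semi-major axis: a_t = (r₁ + r₂)/2 = (3.857e+09 + 3.815e+10)/2 = 2.10035e+10 m.
Circular speeds: v₁ = √(GM/r₁) = 5883.23 m/s, v₂ = √(GM/r₂) = 1870.65 m/s.
Transfer speeds (vis-viva v² = GM(2/r − 1/a_t)): v₁ᵗ = 7928.98 m/s, v₂ᵗ = 801.627 m/s.
(a) ΔV₁ = |v₁ᵗ − v₁| ≈ 2046 m/s = 2.046 km/s.
(b) ΔV₂ = |v₂ − v₂ᵗ| ≈ 1069 m/s = 1.069 km/s.
(c) ΔV_total = ΔV₁ + ΔV₂ ≈ 3115 m/s = 3.115 km/s.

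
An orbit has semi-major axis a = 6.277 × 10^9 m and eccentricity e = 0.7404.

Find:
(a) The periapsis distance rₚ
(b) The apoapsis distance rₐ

(a) rₚ = a(1 − e) = 6.277e+09 · (1 − 0.7404) = 6.277e+09 · 0.2596 ≈ 1.63e+09 m = 1.63 × 10^9 m.
(b) rₐ = a(1 + e) = 6.277e+09 · (1 + 0.7404) = 6.277e+09 · 1.7404 ≈ 1.092e+10 m = 1.092 × 10^10 m.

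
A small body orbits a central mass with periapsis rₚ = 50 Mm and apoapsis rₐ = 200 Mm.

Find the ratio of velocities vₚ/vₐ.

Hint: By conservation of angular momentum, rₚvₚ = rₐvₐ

Convert to SI: rₚ = 50 Mm = 5e+07 m; rₐ = 200 Mm = 2e+08 m.
Conservation of angular momentum gives rₚvₚ = rₐvₐ, so vₚ/vₐ = rₐ/rₚ.
vₚ/vₐ = 2e+08 / 5e+07 ≈ 4.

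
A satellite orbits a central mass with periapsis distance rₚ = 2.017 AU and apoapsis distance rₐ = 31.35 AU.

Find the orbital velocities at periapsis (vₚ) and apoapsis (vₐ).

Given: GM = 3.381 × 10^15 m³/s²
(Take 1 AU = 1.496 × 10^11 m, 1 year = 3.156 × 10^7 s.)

Convert to SI: rₚ = 2.017 AU = 3.01743e+11 m; rₐ = 31.35 AU = 4.68996e+12 m.
Use the vis-viva equation v² = GM(2/r − 1/a) with a = (rₚ + rₐ)/2 = (3.01743e+11 + 4.68996e+12)/2 = 2.49585e+12 m.
vₚ = √(GM · (2/rₚ − 1/a)) = √(3.381e+15 · (2/3.01743e+11 − 1/2.49585e+12)) m/s ≈ 145.1 m/s = 0.03061 AU/year.
vₐ = √(GM · (2/rₐ − 1/a)) = √(3.381e+15 · (2/4.68996e+12 − 1/2.49585e+12)) m/s ≈ 9.336 m/s = 0.001969 AU/year.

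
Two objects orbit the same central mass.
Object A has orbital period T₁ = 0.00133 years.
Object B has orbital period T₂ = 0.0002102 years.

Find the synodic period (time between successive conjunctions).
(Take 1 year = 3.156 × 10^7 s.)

Convert to SI: T₁ = 0.00133 years = 41974.8 s; T₂ = 0.0002102 years = 6633.91 s.
T_syn = |T₁ · T₂ / (T₁ − T₂)|.
T_syn = |41974.8 · 6633.91 / (41974.8 − 6633.91)| s ≈ 7879 s = 0.0002497 years.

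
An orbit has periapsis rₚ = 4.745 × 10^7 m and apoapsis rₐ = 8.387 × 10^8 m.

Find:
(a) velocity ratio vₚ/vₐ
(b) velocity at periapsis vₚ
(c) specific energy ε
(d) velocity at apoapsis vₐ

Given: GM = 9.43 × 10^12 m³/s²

(a) Conservation of angular momentum (rₚvₚ = rₐvₐ) gives vₚ/vₐ = rₐ/rₚ = 8.387e+08/4.745e+07 ≈ 17.68
(b) With a = (rₚ + rₐ)/2 = 4.43075e+08 m, vₚ = √(GM (2/rₚ − 1/a)) = √(9.43e+12 · (2/4.745e+07 − 1/4.43075e+08)) m/s ≈ 613.3 m/s
(c) With a = (rₚ + rₐ)/2 = 4.43075e+08 m, ε = −GM/(2a) = −9.43e+12/(2 · 4.43075e+08) J/kg ≈ -1.064e+04 J/kg
(d) With a = (rₚ + rₐ)/2 = 4.43075e+08 m, vₐ = √(GM (2/rₐ − 1/a)) = √(9.43e+12 · (2/8.387e+08 − 1/4.43075e+08)) m/s ≈ 34.7 m/s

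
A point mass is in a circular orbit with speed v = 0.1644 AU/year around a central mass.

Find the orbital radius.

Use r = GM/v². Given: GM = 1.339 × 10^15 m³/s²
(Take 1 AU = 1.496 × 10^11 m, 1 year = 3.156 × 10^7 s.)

Convert to SI: v = 0.1644 AU/year = 779.285 m/s.
For a circular orbit, v² = GM / r, so r = GM / v².
r = 1.339e+15 / (779.285)² m ≈ 2.205e+09 m = 0.01474 AU.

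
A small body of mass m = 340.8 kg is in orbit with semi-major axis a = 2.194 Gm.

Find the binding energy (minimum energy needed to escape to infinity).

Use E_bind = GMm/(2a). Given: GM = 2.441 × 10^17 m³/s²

Convert to SI: a = 2.194 Gm = 2.194e+09 m.
Total orbital energy is E = −GMm/(2a); binding energy is E_bind = −E = GMm/(2a).
E_bind = 2.441e+17 · 340.8 / (2 · 2.194e+09) J ≈ 1.896e+10 J = 18.96 GJ.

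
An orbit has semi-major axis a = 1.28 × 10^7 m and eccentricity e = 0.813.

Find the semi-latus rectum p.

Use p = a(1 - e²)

p = a (1 − e²).
p = 1.28e+07 · (1 − (0.813)²) = 1.28e+07 · 0.339031 ≈ 4.34e+06 m = 4.34 × 10^6 m.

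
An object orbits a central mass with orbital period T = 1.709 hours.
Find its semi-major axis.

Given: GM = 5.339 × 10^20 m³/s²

Convert to SI: T = 1.709 hours = 6152.4 s.
Invert Kepler's third law: a = (GM · T² / (4π²))^(1/3).
Substituting T = 6152.4 s and GM = 5.339e+20 m³/s²:
a = (5.339e+20 · (6152.4)² / (4π²))^(1/3) m
a ≈ 8e+08 m = 800 Mm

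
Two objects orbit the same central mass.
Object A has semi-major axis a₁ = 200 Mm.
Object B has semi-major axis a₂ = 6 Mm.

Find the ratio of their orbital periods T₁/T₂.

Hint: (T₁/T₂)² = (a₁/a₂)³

Convert to SI: a₁ = 200 Mm = 2e+08 m; a₂ = 6 Mm = 6e+06 m.
From Kepler's third law, (T₁/T₂)² = (a₁/a₂)³, so T₁/T₂ = (a₁/a₂)^(3/2).
a₁/a₂ = 2e+08 / 6e+06 = 33.3333.
T₁/T₂ = (33.3333)^(3/2) ≈ 192.5.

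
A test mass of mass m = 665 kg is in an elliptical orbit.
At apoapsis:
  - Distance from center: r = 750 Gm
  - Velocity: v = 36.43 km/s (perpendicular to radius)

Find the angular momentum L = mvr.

Convert to SI: r = 750 Gm = 7.5e+11 m; v = 36.43 km/s = 36430 m/s.
Since v is perpendicular to r, L = m · v · r.
L = 665 · 36430 · 7.5e+11 kg·m²/s ≈ 1.817e+19 kg·m²/s.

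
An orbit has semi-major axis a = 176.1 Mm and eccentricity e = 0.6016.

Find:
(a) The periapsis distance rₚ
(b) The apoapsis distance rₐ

Convert to SI: a = 176.1 Mm = 1.761e+08 m.
(a) rₚ = a(1 − e) = 1.761e+08 · (1 − 0.6016) = 1.761e+08 · 0.3984 ≈ 7.016e+07 m = 70.16 Mm.
(b) rₐ = a(1 + e) = 1.761e+08 · (1 + 0.6016) = 1.761e+08 · 1.6016 ≈ 2.82e+08 m = 282 Mm.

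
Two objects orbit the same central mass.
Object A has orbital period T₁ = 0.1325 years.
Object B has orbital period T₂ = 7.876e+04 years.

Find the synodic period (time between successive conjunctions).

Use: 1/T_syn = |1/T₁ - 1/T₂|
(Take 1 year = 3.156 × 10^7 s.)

Convert to SI: T₁ = 0.1325 years = 4.1817e+06 s; T₂ = 7.876e+04 years = 2.48567e+12 s.
T_syn = |T₁ · T₂ / (T₁ − T₂)|.
T_syn = |4.1817e+06 · 2.48567e+12 / (4.1817e+06 − 2.48567e+12)| s ≈ 4.182e+06 s = 0.1325 years.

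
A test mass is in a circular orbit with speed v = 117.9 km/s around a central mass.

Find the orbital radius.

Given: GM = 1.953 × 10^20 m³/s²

Convert to SI: v = 117.9 km/s = 117900 m/s.
For a circular orbit, v² = GM / r, so r = GM / v².
r = 1.953e+20 / (117900)² m ≈ 1.405e+10 m = 14.05 Gm.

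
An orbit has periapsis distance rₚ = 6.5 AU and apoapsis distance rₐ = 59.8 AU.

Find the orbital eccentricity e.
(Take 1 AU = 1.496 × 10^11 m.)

Convert to SI: rₚ = 6.5 AU = 9.724e+11 m; rₐ = 59.8 AU = 8.94608e+12 m.
e = (rₐ − rₚ) / (rₐ + rₚ).
e = (8.94608e+12 − 9.724e+11) / (8.94608e+12 + 9.724e+11) = 7.97368e+12 / 9.91848e+12 ≈ 0.8039.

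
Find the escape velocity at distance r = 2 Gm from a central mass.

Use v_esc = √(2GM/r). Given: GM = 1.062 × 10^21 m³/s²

Convert to SI: r = 2 Gm = 2e+09 m.
Escape velocity comes from setting total energy to zero: ½v² − GM/r = 0 ⇒ v_esc = √(2GM / r).
v_esc = √(2 · 1.062e+21 / 2e+09) m/s ≈ 1.031e+06 m/s = 1031 km/s.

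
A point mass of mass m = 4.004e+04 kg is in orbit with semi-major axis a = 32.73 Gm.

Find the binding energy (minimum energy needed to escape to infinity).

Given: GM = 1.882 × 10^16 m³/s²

Convert to SI: a = 32.73 Gm = 3.273e+10 m.
Total orbital energy is E = −GMm/(2a); binding energy is E_bind = −E = GMm/(2a).
E_bind = 1.882e+16 · 4.004e+04 / (2 · 3.273e+10) J ≈ 1.151e+10 J = 11.51 GJ.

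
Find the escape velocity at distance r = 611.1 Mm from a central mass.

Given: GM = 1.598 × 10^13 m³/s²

Convert to SI: r = 611.1 Mm = 6.111e+08 m.
Escape velocity comes from setting total energy to zero: ½v² − GM/r = 0 ⇒ v_esc = √(2GM / r).
v_esc = √(2 · 1.598e+13 / 6.111e+08) m/s ≈ 228.7 m/s = 228.7 m/s.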